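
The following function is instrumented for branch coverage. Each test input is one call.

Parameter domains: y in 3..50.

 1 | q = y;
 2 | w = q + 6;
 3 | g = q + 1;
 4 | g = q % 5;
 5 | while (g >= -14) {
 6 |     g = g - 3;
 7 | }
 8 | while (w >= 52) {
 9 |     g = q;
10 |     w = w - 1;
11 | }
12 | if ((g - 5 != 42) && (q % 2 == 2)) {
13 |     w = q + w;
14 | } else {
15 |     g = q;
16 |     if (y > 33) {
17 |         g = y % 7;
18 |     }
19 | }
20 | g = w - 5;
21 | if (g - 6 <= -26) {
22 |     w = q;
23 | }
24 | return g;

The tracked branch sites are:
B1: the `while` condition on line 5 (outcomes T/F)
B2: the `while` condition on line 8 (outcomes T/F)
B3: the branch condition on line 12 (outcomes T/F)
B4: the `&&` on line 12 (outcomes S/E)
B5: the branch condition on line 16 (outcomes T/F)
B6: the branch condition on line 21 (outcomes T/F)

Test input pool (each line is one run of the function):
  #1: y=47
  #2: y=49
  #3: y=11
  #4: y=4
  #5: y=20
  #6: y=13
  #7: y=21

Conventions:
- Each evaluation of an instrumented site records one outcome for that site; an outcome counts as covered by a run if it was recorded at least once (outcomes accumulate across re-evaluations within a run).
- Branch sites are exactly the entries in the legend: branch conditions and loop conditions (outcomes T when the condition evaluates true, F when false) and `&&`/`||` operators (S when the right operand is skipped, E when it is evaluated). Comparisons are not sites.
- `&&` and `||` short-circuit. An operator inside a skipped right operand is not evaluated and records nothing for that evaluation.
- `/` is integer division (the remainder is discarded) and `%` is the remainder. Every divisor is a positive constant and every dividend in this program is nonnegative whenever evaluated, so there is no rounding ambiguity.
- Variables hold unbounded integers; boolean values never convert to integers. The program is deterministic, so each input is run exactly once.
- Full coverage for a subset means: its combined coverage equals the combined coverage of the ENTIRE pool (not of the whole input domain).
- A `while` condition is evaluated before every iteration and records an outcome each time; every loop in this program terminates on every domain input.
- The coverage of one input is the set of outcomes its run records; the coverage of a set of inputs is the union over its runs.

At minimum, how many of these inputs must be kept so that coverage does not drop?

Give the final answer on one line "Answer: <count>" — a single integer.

test 1 (y=47) fires B1->T, B1->T, B1->T, B1->T, B1->T, B1->T, B1->F, B2->T, B2->T, B2->F, B4->S, B3->F, B5->T, B6->F; hits B1=T, B1=F, B2=T, B2=F, B3=F, B4=S, B5=T, B6=F
test 2 (y=49) fires B1->T, B1->T, B1->T, B1->T, B1->T, B1->T, B1->T, B1->F, B2->T, B2->T, B2->T, B2->T, B2->F, B4->E, ...; hits B1=T, B1=F, B2=T, B2=F, B3=F, B4=E, B5=T, B6=F
test 3 (y=11) fires B1->T, B1->T, B1->T, B1->T, B1->T, B1->T, B1->F, B2->F, B4->E, B3->F, B5->F, B6->F; hits B1=T, B1=F, B2=F, B3=F, B4=E, B5=F, B6=F
test 4 (y=4) fires B1->T, B1->T, B1->T, B1->T, B1->T, B1->T, B1->T, B1->F, B2->F, B4->E, B3->F, B5->F, B6->F; hits B1=T, B1=F, B2=F, B3=F, B4=E, B5=F, B6=F
test 5 (y=20) fires B1->T, B1->T, B1->T, B1->T, B1->T, B1->F, B2->F, B4->E, B3->F, B5->F, B6->F; hits B1=T, B1=F, B2=F, B3=F, B4=E, B5=F, B6=F
test 6 (y=13) fires B1->T, B1->T, B1->T, B1->T, B1->T, B1->T, B1->F, B2->F, B4->E, B3->F, B5->F, B6->F; hits B1=T, B1=F, B2=F, B3=F, B4=E, B5=F, B6=F
test 7 (y=21) fires B1->T, B1->T, B1->T, B1->T, B1->T, B1->T, B1->F, B2->F, B4->E, B3->F, B5->F, B6->F; hits B1=T, B1=F, B2=F, B3=F, B4=E, B5=F, B6=F
together the pool reaches 10 outcomes: B1=T, B1=F, B2=T, B2=F, B3=F, B4=S, B4=E, B5=T, B5=F, B6=F
every size-1 subset falls short of the 10 outcomes (best: 8/10)
at size 2, {1, 3} reaches all 10 outcomes; every lexicographically earlier size-2 subset fails

Answer: 2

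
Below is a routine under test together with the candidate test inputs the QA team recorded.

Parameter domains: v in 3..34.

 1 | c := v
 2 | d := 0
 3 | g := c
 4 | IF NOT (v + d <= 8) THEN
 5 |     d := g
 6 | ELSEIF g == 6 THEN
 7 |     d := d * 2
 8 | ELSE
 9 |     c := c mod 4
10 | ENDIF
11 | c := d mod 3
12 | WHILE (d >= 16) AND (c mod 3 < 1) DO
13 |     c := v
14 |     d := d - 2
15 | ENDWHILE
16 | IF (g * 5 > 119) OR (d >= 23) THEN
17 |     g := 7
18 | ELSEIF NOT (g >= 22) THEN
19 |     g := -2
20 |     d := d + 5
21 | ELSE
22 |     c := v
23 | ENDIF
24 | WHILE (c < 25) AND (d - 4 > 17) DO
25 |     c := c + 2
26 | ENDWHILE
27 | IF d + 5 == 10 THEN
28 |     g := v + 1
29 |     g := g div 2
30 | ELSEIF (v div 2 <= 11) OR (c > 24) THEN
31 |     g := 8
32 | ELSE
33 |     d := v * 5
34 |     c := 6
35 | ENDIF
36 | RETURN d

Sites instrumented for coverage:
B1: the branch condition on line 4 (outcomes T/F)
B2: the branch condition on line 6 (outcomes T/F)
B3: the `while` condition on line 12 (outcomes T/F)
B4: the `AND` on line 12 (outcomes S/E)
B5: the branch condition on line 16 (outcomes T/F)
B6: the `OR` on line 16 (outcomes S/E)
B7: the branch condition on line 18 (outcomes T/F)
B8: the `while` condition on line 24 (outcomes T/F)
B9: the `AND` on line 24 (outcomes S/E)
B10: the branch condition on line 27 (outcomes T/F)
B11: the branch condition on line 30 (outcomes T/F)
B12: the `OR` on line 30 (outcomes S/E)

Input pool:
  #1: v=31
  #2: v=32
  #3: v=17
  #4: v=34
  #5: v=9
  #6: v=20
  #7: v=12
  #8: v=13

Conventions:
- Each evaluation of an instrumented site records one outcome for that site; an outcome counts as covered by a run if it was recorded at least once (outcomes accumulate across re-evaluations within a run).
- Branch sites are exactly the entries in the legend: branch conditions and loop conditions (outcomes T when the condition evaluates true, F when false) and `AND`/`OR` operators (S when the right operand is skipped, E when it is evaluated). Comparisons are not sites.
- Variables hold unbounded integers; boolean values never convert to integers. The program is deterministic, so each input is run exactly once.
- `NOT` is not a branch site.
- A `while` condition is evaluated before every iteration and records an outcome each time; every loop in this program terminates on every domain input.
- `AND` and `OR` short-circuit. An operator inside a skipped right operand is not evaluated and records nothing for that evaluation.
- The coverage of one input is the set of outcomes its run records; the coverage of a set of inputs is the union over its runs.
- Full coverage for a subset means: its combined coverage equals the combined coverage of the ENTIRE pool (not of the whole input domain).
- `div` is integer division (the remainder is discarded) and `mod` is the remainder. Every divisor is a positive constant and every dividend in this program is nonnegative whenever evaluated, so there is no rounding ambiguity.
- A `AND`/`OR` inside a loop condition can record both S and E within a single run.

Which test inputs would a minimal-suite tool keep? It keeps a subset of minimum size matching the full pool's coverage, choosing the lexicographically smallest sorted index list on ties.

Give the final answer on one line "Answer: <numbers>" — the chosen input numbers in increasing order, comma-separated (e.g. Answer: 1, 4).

test 1 (v=31) fires B1->T, B4->E, B3->F, B6->S, B5->T, B9->E, B8->T, B9->E, B8->T, B9->E, B8->T, B9->E, B8->T, B9->E, ...; hits B1=T, B3=F, B4=E, B5=T, B6=S, B8=T, B8=F, B9=S, B9=E, B10=F, B11=T, B12=E
test 2 (v=32) fires B1->T, B4->E, B3->F, B6->S, B5->T, B9->E, B8->T, B9->E, B8->T, B9->E, B8->T, B9->E, B8->T, B9->E, ...; hits B1=T, B3=F, B4=E, B5=T, B6=S, B8=T, B8=F, B9=S, B9=E, B10=F, B11=T, B12=E
test 3 (v=17) fires B1->T, B4->E, B3->F, B6->E, B5->F, B7->T, B9->E, B8->T, B9->E, B8->T, B9->E, B8->T, B9->E, B8->T, ...; hits B1=T, B3=F, B4=E, B5=F, B6=E, B7=T, B8=T, B8=F, B9=S, B9=E, B10=F, B11=T, B12=S
test 4 (v=34) fires B1->T, B4->E, B3->F, B6->S, B5->T, B9->E, B8->T, B9->E, B8->T, B9->E, B8->T, B9->E, B8->T, B9->E, ...; hits B1=T, B3=F, B4=E, B5=T, B6=S, B8=T, B8=F, B9=S, B9=E, B10=F, B11=T, B12=E
test 5 (v=9) fires B1->T, B4->S, B3->F, B6->E, B5->F, B7->T, B9->E, B8->F, B10->F, B12->S, B11->T; hits B1=T, B3=F, B4=S, B5=F, B6=E, B7=T, B8=F, B9=E, B10=F, B11=T, B12=S
test 6 (v=20) fires B1->T, B4->E, B3->F, B6->E, B5->F, B7->T, B9->E, B8->T, B9->E, B8->T, B9->E, B8->T, B9->E, B8->T, ...; hits B1=T, B3=F, B4=E, B5=F, B6=E, B7=T, B8=T, B8=F, B9=S, B9=E, B10=F, B11=T, B12=S
test 7 (v=12) fires B1->T, B4->S, B3->F, B6->E, B5->F, B7->T, B9->E, B8->F, B10->F, B12->S, B11->T; hits B1=T, B3=F, B4=S, B5=F, B6=E, B7=T, B8=F, B9=E, B10=F, B11=T, B12=S
test 8 (v=13) fires B1->T, B4->S, B3->F, B6->E, B5->F, B7->T, B9->E, B8->F, B10->F, B12->S, B11->T; hits B1=T, B3=F, B4=S, B5=F, B6=E, B7=T, B8=F, B9=E, B10=F, B11=T, B12=S
the full pool covers 17 outcomes: B1=T, B3=F, B4=S, B4=E, B5=T, B5=F, B6=S, B6=E, B7=T, B8=T, B8=F, B9=S, B9=E, B10=F, B11=T, B12=S, B12=E
checked all size-1 subsets: none covers 17 outcomes (max 13/17)
the canonical winner is {1, 5}: size 2, full 17-outcome coverage, earliest index list among size-2 covers

Answer: 1, 5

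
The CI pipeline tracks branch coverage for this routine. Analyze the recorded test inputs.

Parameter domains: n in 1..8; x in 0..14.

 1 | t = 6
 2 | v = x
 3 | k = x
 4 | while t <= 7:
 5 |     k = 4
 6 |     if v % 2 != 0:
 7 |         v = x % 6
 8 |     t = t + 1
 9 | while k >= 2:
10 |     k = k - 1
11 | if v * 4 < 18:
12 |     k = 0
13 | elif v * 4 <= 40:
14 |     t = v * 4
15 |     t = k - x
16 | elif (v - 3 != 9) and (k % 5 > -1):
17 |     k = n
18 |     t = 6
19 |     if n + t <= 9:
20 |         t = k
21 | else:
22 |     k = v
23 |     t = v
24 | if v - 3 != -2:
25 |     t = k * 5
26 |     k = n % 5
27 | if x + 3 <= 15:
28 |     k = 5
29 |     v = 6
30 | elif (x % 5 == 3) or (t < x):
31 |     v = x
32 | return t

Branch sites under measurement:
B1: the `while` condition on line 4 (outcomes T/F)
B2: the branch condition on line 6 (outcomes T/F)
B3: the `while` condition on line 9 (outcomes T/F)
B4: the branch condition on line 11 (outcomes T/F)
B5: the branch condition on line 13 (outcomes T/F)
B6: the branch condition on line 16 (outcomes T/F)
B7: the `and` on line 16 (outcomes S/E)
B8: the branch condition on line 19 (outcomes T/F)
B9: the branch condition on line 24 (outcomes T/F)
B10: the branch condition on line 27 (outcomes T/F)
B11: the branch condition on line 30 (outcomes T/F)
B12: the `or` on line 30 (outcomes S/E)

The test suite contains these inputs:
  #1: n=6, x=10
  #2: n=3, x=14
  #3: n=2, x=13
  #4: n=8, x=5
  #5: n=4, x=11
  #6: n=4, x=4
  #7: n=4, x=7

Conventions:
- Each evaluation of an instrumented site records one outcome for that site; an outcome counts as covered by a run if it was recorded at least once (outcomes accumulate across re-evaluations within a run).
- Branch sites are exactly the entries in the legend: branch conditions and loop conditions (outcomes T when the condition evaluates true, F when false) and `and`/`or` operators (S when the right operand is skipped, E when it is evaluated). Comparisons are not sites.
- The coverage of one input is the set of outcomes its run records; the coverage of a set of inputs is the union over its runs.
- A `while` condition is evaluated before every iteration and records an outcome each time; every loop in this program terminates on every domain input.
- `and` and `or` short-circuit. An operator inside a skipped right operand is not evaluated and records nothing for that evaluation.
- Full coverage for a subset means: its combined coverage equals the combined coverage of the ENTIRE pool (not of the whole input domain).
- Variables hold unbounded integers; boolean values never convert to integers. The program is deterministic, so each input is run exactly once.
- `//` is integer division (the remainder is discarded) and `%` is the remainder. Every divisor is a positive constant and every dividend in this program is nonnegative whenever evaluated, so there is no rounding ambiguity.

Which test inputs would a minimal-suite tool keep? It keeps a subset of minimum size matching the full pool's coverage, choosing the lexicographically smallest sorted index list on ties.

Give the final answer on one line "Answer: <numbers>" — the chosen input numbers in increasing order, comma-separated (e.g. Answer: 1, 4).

run #1 (n=6, x=10) runs B1->T, B2->F, B1->T, B2->F, B1->F, B3->T, B3->T, B3->T, B3->F, B4->F, B5->T, B9->T, B10->T; records B1=T, B1=F, B2=F, B3=T, B3=F, B4=F, B5=T, B9=T, B10=T
run #2 (n=3, x=14) runs B1->T, B2->F, B1->T, B2->F, B1->F, B3->T, B3->T, B3->T, B3->F, B4->F, B5->F, B7->E, B6->T, B8->T, ...; records B1=T, B1=F, B2=F, B3=T, B3=F, B4=F, B5=F, B6=T, B7=E, B8=T, B9=T, B10=F, B11=F, B12=E
run #3 (n=2, x=13) runs B1->T, B2->T, B1->T, B2->T, B1->F, B3->T, B3->T, B3->T, B3->F, B4->T, B9->F, B10->F, B12->S, B11->T; records B1=T, B1=F, B2=T, B3=T, B3=F, B4=T, B9=F, B10=F, B11=T, B12=S
run #4 (n=8, x=5) runs B1->T, B2->T, B1->T, B2->T, B1->F, B3->T, B3->T, B3->T, B3->F, B4->F, B5->T, B9->T, B10->T; records B1=T, B1=F, B2=T, B3=T, B3=F, B4=F, B5=T, B9=T, B10=T
run #5 (n=4, x=11) runs B1->T, B2->T, B1->T, B2->T, B1->F, B3->T, B3->T, B3->T, B3->F, B4->F, B5->T, B9->T, B10->T; records B1=T, B1=F, B2=T, B3=T, B3=F, B4=F, B5=T, B9=T, B10=T
run #6 (n=4, x=4) runs B1->T, B2->F, B1->T, B2->F, B1->F, B3->T, B3->T, B3->T, B3->F, B4->T, B9->T, B10->T; records B1=T, B1=F, B2=F, B3=T, B3=F, B4=T, B9=T, B10=T
run #7 (n=4, x=7) runs B1->T, B2->T, B1->T, B2->T, B1->F, B3->T, B3->T, B3->T, B3->F, B4->T, B9->F, B10->T; records B1=T, B1=F, B2=T, B3=T, B3=F, B4=T, B9=F, B10=T
the full pool covers 21 outcomes: B1=T, B1=F, B2=T, B2=F, B3=T, B3=F, B4=T, B4=F, B5=T, B5=F, B6=T, B7=E, B8=T, B9=T, B9=F, B10=T, B10=F, B11=T, B11=F, B12=S, B12=E
no size-1 subset reaches all 21 outcomes (best union: 14/21)
no size-2 subset reaches all 21 outcomes (best union: 19/21)
at size 3, {1, 2, 3} reaches all 21 outcomes; every lexicographically earlier size-3 subset fails

Answer: 1, 2, 3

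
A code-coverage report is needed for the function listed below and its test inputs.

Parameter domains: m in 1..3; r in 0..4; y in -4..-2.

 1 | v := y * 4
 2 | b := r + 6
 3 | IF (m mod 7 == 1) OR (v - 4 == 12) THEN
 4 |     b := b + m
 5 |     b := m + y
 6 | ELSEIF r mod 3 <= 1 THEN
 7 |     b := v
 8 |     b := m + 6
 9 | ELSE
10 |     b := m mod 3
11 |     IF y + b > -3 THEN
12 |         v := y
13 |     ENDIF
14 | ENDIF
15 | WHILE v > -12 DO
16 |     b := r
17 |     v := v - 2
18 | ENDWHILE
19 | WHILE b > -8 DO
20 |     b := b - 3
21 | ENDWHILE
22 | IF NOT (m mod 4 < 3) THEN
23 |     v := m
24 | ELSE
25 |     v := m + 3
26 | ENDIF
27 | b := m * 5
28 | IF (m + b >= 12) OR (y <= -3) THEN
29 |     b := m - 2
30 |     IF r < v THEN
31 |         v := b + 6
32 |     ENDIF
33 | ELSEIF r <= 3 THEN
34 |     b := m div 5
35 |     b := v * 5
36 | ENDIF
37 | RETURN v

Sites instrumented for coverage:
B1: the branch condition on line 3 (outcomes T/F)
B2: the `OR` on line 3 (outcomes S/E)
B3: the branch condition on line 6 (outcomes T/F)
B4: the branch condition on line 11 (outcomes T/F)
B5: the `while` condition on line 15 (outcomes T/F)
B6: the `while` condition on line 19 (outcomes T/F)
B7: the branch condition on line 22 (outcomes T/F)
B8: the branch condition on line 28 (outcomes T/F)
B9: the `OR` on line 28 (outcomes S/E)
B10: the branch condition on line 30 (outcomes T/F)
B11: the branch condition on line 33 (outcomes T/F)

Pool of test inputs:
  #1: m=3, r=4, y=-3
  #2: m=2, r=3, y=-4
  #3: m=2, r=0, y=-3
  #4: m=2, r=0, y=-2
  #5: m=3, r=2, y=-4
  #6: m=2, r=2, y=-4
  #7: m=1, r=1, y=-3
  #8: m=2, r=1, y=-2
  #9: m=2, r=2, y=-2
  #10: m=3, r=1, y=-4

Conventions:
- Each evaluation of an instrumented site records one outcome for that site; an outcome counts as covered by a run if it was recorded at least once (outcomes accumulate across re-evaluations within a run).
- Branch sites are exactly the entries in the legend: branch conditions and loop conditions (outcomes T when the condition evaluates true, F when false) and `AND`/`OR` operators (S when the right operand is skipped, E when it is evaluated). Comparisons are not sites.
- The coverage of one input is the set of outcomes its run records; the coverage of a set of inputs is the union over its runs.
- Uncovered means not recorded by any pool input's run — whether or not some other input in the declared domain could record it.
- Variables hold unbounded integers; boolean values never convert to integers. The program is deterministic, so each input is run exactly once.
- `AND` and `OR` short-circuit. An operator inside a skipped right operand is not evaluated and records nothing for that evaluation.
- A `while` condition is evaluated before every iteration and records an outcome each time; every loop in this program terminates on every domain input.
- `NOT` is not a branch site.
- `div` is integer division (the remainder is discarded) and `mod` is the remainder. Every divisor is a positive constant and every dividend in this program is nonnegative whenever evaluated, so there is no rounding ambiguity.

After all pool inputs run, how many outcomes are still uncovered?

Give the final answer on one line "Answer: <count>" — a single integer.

input #1 (m=3, r=4, y=-3): events B2->E, B1->F, B3->T, B5->F, B6->T, B6->T, B6->T, B6->T, B6->T, B6->T, B6->F, B7->T, B9->S, B8->T, ...; covers B1=F, B2=E, B3=T, B5=F, B6=T, B6=F, B7=T, B8=T, B9=S, B10=F
input #2 (m=2, r=3, y=-4): events B2->E, B1->F, B3->T, B5->F, B6->T, B6->T, B6->T, B6->T, B6->T, B6->T, B6->F, B7->F, B9->S, B8->T, ...; covers B1=F, B2=E, B3=T, B5=F, B6=T, B6=F, B7=F, B8=T, B9=S, B10=T
input #3 (m=2, r=0, y=-3): events B2->E, B1->F, B3->T, B5->F, B6->T, B6->T, B6->T, B6->T, B6->T, B6->T, B6->F, B7->F, B9->S, B8->T, ...; covers B1=F, B2=E, B3=T, B5=F, B6=T, B6=F, B7=F, B8=T, B9=S, B10=T
input #4 (m=2, r=0, y=-2): events B2->E, B1->F, B3->T, B5->T, B5->T, B5->F, B6->T, B6->T, B6->T, B6->F, B7->F, B9->S, B8->T, B10->T; covers B1=F, B2=E, B3=T, B5=T, B5=F, B6=T, B6=F, B7=F, B8=T, B9=S, B10=T
input #5 (m=3, r=2, y=-4): events B2->E, B1->F, B3->F, B4->F, B5->F, B6->T, B6->T, B6->T, B6->F, B7->T, B9->S, B8->T, B10->T; covers B1=F, B2=E, B3=F, B4=F, B5=F, B6=T, B6=F, B7=T, B8=T, B9=S, B10=T
input #6 (m=2, r=2, y=-4): events B2->E, B1->F, B3->F, B4->T, B5->T, B5->T, B5->T, B5->T, B5->F, B6->T, B6->T, B6->T, B6->T, B6->F, ...; covers B1=F, B2=E, B3=F, B4=T, B5=T, B5=F, B6=T, B6=F, B7=F, B8=T, B9=S, B10=T
input #7 (m=1, r=1, y=-3): events B2->S, B1->T, B5->F, B6->T, B6->T, B6->F, B7->F, B9->E, B8->T, B10->T; covers B1=T, B2=S, B5=F, B6=T, B6=F, B7=F, B8=T, B9=E, B10=T
input #8 (m=2, r=1, y=-2): events B2->E, B1->F, B3->T, B5->T, B5->T, B5->F, B6->T, B6->T, B6->T, B6->F, B7->F, B9->S, B8->T, B10->T; covers B1=F, B2=E, B3=T, B5=T, B5=F, B6=T, B6=F, B7=F, B8=T, B9=S, B10=T
input #9 (m=2, r=2, y=-2): events B2->E, B1->F, B3->F, B4->T, B5->T, B5->T, B5->T, B5->T, B5->T, B5->F, B6->T, B6->T, B6->T, B6->T, ...; covers B1=F, B2=E, B3=F, B4=T, B5=T, B5=F, B6=T, B6=F, B7=F, B8=T, B9=S, B10=T
input #10 (m=3, r=1, y=-4): events B2->E, B1->F, B3->T, B5->F, B6->T, B6->T, B6->T, B6->T, B6->T, B6->T, B6->F, B7->T, B9->S, B8->T, ...; covers B1=F, B2=E, B3=T, B5=F, B6=T, B6=F, B7=T, B8=T, B9=S, B10=T
union over the pool: B1=T, B1=F, B2=S, B2=E, B3=T, B3=F, B4=T, B4=F, B5=T, B5=F, B6=T, B6=F, B7=T, B7=F, B8=T, B9=S, B9=E, B10=T, B10=F
uncovered (3 of 22): B8=F, B11=T, B11=F

Answer: 3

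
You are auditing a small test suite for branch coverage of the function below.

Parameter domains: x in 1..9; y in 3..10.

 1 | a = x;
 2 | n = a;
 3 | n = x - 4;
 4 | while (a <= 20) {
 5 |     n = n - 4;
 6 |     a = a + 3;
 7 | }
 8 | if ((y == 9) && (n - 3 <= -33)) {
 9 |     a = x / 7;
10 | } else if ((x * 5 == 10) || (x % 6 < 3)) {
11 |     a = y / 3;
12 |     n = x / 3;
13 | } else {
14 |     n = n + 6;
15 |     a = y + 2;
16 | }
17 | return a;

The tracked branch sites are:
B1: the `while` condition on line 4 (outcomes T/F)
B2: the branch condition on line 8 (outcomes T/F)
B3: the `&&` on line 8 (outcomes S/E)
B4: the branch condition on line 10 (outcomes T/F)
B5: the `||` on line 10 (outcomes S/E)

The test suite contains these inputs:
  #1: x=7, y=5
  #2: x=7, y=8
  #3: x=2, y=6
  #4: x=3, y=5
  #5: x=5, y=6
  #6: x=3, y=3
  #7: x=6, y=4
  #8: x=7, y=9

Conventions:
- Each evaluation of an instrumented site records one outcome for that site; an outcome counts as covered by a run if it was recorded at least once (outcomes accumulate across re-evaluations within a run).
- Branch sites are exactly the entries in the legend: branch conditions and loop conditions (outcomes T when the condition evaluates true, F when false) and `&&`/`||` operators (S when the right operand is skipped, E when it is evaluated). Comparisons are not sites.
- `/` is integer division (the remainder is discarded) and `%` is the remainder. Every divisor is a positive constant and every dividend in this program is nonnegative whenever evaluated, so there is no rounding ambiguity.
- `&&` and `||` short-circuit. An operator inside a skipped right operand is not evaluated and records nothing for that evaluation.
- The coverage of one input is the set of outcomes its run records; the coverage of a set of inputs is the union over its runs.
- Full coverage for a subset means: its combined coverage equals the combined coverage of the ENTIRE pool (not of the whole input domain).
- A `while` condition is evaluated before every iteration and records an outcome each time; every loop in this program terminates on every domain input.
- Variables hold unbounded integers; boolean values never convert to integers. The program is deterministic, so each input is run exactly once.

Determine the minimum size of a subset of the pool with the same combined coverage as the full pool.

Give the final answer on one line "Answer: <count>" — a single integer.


#1 (x=7, y=5) -> B1->T, B1->T, B1->T, B1->T, B1->T, B1->F, B3->S, B2->F, B5->E, B4->T; covered: B1=T, B1=F, B2=F, B3=S, B4=T, B5=E
#2 (x=7, y=8) -> B1->T, B1->T, B1->T, B1->T, B1->T, B1->F, B3->S, B2->F, B5->E, B4->T; covered: B1=T, B1=F, B2=F, B3=S, B4=T, B5=E
#3 (x=2, y=6) -> B1->T, B1->T, B1->T, B1->T, B1->T, B1->T, B1->T, B1->F, B3->S, B2->F, B5->S, B4->T; covered: B1=T, B1=F, B2=F, B3=S, B4=T, B5=S
#4 (x=3, y=5) -> B1->T, B1->T, B1->T, B1->T, B1->T, B1->T, B1->F, B3->S, B2->F, B5->E, B4->F; covered: B1=T, B1=F, B2=F, B3=S, B4=F, B5=E
#5 (x=5, y=6) -> B1->T, B1->T, B1->T, B1->T, B1->T, B1->T, B1->F, B3->S, B2->F, B5->E, B4->F; covered: B1=T, B1=F, B2=F, B3=S, B4=F, B5=E
#6 (x=3, y=3) -> B1->T, B1->T, B1->T, B1->T, B1->T, B1->T, B1->F, B3->S, B2->F, B5->E, B4->F; covered: B1=T, B1=F, B2=F, B3=S, B4=F, B5=E
#7 (x=6, y=4) -> B1->T, B1->T, B1->T, B1->T, B1->T, B1->F, B3->S, B2->F, B5->E, B4->T; covered: B1=T, B1=F, B2=F, B3=S, B4=T, B5=E
#8 (x=7, y=9) -> B1->T, B1->T, B1->T, B1->T, B1->T, B1->F, B3->E, B2->F, B5->E, B4->T; covered: B1=T, B1=F, B2=F, B3=E, B4=T, B5=E
union over all inputs: B1=T, B1=F, B2=F, B3=S, B3=E, B4=T, B4=F, B5=S, B5=E (9 outcomes)
no size-1 subset reaches all 9 outcomes (best union: 6/9)
no size-2 subset reaches all 9 outcomes (best union: 8/9)
size 3: inputs {3, 4, 8} cover all 9 outcomes, and no lexicographically smaller subset of this size does
Answer: 3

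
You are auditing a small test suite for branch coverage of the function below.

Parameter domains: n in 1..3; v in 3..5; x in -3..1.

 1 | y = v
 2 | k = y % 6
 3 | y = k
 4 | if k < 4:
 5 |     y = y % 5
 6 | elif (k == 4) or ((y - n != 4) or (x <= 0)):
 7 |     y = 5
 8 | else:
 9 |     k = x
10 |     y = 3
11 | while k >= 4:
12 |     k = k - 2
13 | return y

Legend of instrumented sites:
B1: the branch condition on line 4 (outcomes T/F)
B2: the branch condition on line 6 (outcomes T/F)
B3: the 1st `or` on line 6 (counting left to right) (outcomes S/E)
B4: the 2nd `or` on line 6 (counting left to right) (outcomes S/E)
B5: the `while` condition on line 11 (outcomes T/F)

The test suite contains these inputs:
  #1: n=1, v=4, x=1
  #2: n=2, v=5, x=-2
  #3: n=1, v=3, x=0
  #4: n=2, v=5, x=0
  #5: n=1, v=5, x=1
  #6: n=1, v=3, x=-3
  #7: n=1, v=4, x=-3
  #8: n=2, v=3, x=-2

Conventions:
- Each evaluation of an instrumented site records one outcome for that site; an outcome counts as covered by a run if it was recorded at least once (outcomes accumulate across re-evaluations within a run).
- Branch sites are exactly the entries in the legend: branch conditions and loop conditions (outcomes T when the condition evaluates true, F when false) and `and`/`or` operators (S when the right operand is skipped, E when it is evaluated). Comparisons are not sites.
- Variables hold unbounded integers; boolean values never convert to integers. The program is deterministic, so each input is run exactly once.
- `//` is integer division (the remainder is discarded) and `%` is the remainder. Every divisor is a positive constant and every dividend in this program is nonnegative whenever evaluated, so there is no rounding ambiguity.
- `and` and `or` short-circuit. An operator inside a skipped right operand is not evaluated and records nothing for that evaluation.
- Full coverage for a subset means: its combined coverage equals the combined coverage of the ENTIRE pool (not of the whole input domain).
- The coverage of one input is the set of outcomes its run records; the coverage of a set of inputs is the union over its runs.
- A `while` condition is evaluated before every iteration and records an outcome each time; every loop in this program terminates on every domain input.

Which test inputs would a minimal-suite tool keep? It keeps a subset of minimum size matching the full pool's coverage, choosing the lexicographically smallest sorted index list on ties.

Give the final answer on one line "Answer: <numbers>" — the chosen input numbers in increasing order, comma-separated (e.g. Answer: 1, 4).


input #1, n=1, v=4, x=1: events B1->F, B3->S, B2->T, B5->T, B5->F; outcomes B1=F, B2=T, B3=S, B5=T, B5=F
input #2, n=2, v=5, x=-2: events B1->F, B3->E, B4->S, B2->T, B5->T, B5->F; outcomes B1=F, B2=T, B3=E, B4=S, B5=T, B5=F
input #3, n=1, v=3, x=0: events B1->T, B5->F; outcomes B1=T, B5=F
input #4, n=2, v=5, x=0: events B1->F, B3->E, B4->S, B2->T, B5->T, B5->F; outcomes B1=F, B2=T, B3=E, B4=S, B5=T, B5=F
input #5, n=1, v=5, x=1: events B1->F, B3->E, B4->E, B2->F, B5->F; outcomes B1=F, B2=F, B3=E, B4=E, B5=F
input #6, n=1, v=3, x=-3: events B1->T, B5->F; outcomes B1=T, B5=F
input #7, n=1, v=4, x=-3: events B1->F, B3->S, B2->T, B5->T, B5->F; outcomes B1=F, B2=T, B3=S, B5=T, B5=F
input #8, n=2, v=3, x=-2: events B1->T, B5->F; outcomes B1=T, B5=F
the full pool covers 10 outcomes: B1=T, B1=F, B2=T, B2=F, B3=S, B3=E, B4=S, B4=E, B5=T, B5=F
size 1 is not enough: best union over all size-1 subsets is 6/10
size 2 is not enough: best union over all size-2 subsets is 8/10
size 3 is not enough: best union over all size-3 subsets is 9/10
the canonical winner is {1, 2, 3, 5}: size 4, full 10-outcome coverage, earliest index list among size-4 covers
Answer: 1, 2, 3, 5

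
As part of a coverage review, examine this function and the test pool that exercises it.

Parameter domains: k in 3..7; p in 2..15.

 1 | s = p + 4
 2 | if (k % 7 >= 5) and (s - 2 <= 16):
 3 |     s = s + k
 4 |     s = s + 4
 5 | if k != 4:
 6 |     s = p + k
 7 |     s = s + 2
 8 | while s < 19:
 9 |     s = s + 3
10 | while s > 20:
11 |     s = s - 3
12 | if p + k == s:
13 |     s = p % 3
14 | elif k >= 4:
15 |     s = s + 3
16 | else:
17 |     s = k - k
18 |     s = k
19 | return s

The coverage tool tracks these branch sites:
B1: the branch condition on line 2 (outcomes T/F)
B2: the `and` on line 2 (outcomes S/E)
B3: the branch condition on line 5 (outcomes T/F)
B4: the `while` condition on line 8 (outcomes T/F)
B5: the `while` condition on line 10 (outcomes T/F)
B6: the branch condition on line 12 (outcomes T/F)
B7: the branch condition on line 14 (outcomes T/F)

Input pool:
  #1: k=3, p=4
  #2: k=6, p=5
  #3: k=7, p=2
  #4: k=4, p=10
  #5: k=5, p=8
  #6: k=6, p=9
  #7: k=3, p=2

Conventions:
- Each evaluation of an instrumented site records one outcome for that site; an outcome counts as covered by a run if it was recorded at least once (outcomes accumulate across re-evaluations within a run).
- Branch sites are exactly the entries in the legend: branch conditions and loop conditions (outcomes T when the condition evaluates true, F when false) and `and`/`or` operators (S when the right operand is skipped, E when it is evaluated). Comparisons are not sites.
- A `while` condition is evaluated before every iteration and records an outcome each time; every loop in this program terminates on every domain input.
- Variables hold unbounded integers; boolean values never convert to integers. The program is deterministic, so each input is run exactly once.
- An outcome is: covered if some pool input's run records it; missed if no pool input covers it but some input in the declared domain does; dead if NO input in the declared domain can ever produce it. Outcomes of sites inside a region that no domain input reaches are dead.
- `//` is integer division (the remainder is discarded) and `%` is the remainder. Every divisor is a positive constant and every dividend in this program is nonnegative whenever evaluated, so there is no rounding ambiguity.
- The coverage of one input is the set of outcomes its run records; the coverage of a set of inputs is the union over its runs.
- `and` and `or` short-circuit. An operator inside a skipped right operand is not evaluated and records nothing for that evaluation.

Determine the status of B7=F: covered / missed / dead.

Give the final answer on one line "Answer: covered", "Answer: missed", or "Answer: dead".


B7=F is recorded by pool input(s) 1, 7 -> covered
Answer: covered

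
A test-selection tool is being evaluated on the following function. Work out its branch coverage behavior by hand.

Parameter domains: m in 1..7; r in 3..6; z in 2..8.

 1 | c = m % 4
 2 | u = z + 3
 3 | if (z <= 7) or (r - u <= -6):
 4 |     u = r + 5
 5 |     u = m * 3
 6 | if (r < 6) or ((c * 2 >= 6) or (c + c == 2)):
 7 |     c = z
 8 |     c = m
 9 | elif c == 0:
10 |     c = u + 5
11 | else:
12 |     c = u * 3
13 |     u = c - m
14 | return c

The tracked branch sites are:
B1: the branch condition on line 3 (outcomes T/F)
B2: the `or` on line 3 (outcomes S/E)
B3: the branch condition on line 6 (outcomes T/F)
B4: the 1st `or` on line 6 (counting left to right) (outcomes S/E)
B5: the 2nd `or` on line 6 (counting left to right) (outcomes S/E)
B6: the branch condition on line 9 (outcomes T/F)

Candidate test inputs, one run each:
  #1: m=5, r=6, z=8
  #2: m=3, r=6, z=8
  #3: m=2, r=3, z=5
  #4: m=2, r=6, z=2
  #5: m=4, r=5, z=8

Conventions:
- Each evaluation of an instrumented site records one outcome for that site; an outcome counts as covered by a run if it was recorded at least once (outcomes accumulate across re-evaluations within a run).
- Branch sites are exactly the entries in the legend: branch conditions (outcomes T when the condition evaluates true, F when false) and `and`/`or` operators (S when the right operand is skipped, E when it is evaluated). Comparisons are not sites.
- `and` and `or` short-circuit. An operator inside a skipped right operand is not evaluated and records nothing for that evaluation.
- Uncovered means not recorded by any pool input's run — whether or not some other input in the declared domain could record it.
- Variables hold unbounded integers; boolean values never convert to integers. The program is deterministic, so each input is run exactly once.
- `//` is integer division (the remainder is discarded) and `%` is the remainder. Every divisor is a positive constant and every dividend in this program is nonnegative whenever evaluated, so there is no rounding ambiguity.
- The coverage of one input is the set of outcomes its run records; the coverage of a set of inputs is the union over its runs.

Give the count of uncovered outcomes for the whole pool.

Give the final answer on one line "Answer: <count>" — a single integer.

input #1, m=5, r=6, z=8: outcomes B1=F, B2=E, B3=T, B4=E, B5=E
input #2, m=3, r=6, z=8: outcomes B1=F, B2=E, B3=T, B4=E, B5=S
input #3, m=2, r=3, z=5: outcomes B1=T, B2=S, B3=T, B4=S
input #4, m=2, r=6, z=2: outcomes B1=T, B2=S, B3=F, B4=E, B5=E, B6=F
input #5, m=4, r=5, z=8: outcomes B1=T, B2=E, B3=T, B4=S
union over the pool: B1=T, B1=F, B2=S, B2=E, B3=T, B3=F, B4=S, B4=E, B5=S, B5=E, B6=F
uncovered (1 of 12): B6=T

Answer: 1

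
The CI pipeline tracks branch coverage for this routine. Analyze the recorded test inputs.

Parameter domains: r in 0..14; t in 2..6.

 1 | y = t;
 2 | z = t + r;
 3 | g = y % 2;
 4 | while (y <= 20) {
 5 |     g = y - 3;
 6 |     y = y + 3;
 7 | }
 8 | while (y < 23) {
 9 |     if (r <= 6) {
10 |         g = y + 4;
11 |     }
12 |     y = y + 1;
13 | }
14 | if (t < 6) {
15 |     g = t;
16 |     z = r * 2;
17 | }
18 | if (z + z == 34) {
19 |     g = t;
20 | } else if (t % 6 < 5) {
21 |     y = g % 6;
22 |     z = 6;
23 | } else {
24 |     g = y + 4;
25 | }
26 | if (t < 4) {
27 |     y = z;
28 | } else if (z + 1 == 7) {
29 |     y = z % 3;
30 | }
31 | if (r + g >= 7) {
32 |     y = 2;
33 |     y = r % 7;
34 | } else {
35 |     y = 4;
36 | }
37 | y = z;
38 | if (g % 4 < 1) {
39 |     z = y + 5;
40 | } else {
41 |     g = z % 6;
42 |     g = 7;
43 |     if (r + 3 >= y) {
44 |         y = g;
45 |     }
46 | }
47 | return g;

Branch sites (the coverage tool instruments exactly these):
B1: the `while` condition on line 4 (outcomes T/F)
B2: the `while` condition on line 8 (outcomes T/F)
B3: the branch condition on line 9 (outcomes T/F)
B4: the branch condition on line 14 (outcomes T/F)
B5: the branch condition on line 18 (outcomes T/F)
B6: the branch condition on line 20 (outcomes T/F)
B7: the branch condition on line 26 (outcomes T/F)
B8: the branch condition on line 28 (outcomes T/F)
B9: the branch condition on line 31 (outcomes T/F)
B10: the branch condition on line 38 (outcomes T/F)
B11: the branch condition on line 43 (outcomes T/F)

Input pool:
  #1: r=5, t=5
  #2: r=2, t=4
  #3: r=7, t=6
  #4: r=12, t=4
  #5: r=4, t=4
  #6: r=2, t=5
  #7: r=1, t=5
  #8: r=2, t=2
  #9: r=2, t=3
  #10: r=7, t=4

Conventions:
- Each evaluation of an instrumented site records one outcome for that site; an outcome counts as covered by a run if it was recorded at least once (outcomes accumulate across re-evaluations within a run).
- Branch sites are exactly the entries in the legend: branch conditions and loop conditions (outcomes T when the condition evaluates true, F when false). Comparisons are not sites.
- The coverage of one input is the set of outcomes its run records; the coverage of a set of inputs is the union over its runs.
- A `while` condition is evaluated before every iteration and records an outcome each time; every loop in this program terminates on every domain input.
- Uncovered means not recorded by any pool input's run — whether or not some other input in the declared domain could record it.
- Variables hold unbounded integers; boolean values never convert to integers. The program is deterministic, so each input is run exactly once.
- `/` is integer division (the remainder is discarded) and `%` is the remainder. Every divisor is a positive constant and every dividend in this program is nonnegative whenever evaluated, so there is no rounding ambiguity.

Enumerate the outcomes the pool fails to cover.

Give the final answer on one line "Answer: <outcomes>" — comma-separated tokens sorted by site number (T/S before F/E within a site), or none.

#1 (r=5, t=5) -> B1->T, B1->T, B1->T, B1->T, B1->T, B1->T, B1->F, B2->F, B4->T, B5->F, B6->F, B7->F, B8->F, B9->T, ...; covered: B1=T, B1=F, B2=F, B4=T, B5=F, B6=F, B7=F, B8=F, B9=T, B10=F, B11=F
#2 (r=2, t=4) -> B1->T, B1->T, B1->T, B1->T, B1->T, B1->T, B1->F, B2->T, B3->T, B2->F, B4->T, B5->F, B6->T, B7->F, ...; covered: B1=T, B1=F, B2=T, B2=F, B3=T, B4=T, B5=F, B6=T, B7=F, B8=T, B9=F, B10=T
#3 (r=7, t=6) -> B1->T, B1->T, B1->T, B1->T, B1->T, B1->F, B2->T, B3->F, B2->T, B3->F, B2->F, B4->F, B5->F, B6->T, ...; covered: B1=T, B1=F, B2=T, B2=F, B3=F, B4=F, B5=F, B6=T, B7=F, B8=T, B9=T, B10=F, B11=T
#4 (r=12, t=4) -> B1->T, B1->T, B1->T, B1->T, B1->T, B1->T, B1->F, B2->T, B3->F, B2->F, B4->T, B5->F, B6->T, B7->F, ...; covered: B1=T, B1=F, B2=T, B2=F, B3=F, B4=T, B5=F, B6=T, B7=F, B8=T, B9=T, B10=T
#5 (r=4, t=4) -> B1->T, B1->T, B1->T, B1->T, B1->T, B1->T, B1->F, B2->T, B3->T, B2->F, B4->T, B5->F, B6->T, B7->F, ...; covered: B1=T, B1=F, B2=T, B2=F, B3=T, B4=T, B5=F, B6=T, B7=F, B8=T, B9=T, B10=T
#6 (r=2, t=5) -> B1->T, B1->T, B1->T, B1->T, B1->T, B1->T, B1->F, B2->F, B4->T, B5->F, B6->F, B7->F, B8->F, B9->T, ...; covered: B1=T, B1=F, B2=F, B4=T, B5=F, B6=F, B7=F, B8=F, B9=T, B10=F, B11=T
#7 (r=1, t=5) -> B1->T, B1->T, B1->T, B1->T, B1->T, B1->T, B1->F, B2->F, B4->T, B5->F, B6->F, B7->F, B8->F, B9->T, ...; covered: B1=T, B1=F, B2=F, B4=T, B5=F, B6=F, B7=F, B8=F, B9=T, B10=F, B11=T
#8 (r=2, t=2) -> B1->T, B1->T, B1->T, B1->T, B1->T, B1->T, B1->T, B1->F, B2->F, B4->T, B5->F, B6->T, B7->T, B9->F, ...; covered: B1=T, B1=F, B2=F, B4=T, B5=F, B6=T, B7=T, B9=F, B10=F, B11=F
#9 (r=2, t=3) -> B1->T, B1->T, B1->T, B1->T, B1->T, B1->T, B1->F, B2->T, B3->T, B2->T, B3->T, B2->F, B4->T, B5->F, ...; covered: B1=T, B1=F, B2=T, B2=F, B3=T, B4=T, B5=F, B6=T, B7=T, B9=F, B10=F, B11=F
#10 (r=7, t=4) -> B1->T, B1->T, B1->T, B1->T, B1->T, B1->T, B1->F, B2->T, B3->F, B2->F, B4->T, B5->F, B6->T, B7->F, ...; covered: B1=T, B1=F, B2=T, B2=F, B3=F, B4=T, B5=F, B6=T, B7=F, B8=T, B9=T, B10=T
union over the pool: B1=T, B1=F, B2=T, B2=F, B3=T, B3=F, B4=T, B4=F, B5=F, B6=T, B6=F, B7=T, B7=F, B8=T, B8=F, B9=T, B9=F, B10=T, B10=F, B11=T, B11=F
uncovered (1 of 22): B5=T

Answer: B5=T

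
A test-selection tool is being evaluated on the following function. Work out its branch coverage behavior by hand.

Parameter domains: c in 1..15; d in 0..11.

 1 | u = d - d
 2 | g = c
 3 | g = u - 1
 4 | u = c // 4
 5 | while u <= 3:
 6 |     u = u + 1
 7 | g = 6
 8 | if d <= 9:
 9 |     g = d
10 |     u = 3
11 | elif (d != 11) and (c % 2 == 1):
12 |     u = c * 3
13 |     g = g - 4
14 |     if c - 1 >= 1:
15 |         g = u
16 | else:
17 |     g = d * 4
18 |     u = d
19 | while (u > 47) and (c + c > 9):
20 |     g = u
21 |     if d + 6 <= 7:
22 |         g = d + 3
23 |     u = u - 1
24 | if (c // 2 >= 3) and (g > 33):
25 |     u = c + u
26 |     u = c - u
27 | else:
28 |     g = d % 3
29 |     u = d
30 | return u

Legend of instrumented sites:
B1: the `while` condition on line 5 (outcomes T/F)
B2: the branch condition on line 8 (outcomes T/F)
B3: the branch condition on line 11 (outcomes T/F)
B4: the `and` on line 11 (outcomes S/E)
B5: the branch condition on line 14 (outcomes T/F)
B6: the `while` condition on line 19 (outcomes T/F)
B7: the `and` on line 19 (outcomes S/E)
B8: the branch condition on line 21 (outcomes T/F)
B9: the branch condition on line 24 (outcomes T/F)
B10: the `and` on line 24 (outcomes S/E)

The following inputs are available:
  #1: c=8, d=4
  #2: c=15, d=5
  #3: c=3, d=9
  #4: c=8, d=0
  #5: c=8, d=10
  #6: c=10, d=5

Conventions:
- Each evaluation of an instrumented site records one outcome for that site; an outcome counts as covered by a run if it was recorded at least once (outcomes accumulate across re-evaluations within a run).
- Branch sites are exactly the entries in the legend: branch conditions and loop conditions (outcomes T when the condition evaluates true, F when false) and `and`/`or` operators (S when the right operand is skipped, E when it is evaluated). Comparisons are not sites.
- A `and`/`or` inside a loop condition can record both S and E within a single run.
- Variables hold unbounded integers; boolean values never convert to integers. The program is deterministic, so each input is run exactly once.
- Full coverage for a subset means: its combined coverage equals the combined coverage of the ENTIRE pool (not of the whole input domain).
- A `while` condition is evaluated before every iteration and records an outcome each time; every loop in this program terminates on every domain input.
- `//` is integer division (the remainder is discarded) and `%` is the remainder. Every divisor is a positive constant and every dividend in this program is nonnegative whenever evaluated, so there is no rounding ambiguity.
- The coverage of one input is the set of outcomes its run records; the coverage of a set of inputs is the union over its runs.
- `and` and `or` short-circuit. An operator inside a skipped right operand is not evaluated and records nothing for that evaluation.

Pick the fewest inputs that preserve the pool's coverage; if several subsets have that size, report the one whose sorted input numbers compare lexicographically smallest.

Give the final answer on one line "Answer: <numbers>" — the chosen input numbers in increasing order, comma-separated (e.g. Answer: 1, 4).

input #1 (c=8, d=4): covers B1=T, B1=F, B2=T, B6=F, B7=S, B9=F, B10=E
input #2 (c=15, d=5): covers B1=T, B1=F, B2=T, B6=F, B7=S, B9=F, B10=E
input #3 (c=3, d=9): covers B1=T, B1=F, B2=T, B6=F, B7=S, B9=F, B10=S
input #4 (c=8, d=0): covers B1=T, B1=F, B2=T, B6=F, B7=S, B9=F, B10=E
input #5 (c=8, d=10): covers B1=T, B1=F, B2=F, B3=F, B4=E, B6=F, B7=S, B9=T, B10=E
input #6 (c=10, d=5): covers B1=T, B1=F, B2=T, B6=F, B7=S, B9=F, B10=E
union over all inputs: B1=T, B1=F, B2=T, B2=F, B3=F, B4=E, B6=F, B7=S, B9=T, B9=F, B10=S, B10=E (12 outcomes)
every size-1 subset falls short of the 12 outcomes (best: 9/12)
size 2: inputs {3, 5} cover all 12 outcomes, and no lexicographically smaller subset of this size does

Answer: 3, 5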